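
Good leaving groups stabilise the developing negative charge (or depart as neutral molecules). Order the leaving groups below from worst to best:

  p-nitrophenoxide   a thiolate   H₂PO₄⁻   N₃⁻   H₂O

a thiolate < p-nitrophenoxide < N₃⁻ < H₂PO₄⁻ < H₂O

H₂O: pKₐ(H₃O⁺) ≈ -1.7 — neutral; leaves from a protonated alcohol (R–OH₂⁺)
H₂PO₄⁻: pKₐ(H₃PO₄) ≈ 2.1 — moderate base; biological leaving group after further activation
N₃⁻: pKₐ(HN₃) ≈ 4.7 — linear, resonance-stabilised
p-nitrophenoxide: pKₐ(p-nitrophenol) ≈ 7.2 — nitro group delocalises the charge; the classic chromogenic LG
a thiolate: pKₐ(RSH (a thiol)) ≈ 10.5
Reversing gives the worst-to-best order requested.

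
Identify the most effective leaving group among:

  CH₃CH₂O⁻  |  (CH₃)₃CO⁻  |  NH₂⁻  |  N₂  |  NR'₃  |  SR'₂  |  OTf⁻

The more stable X⁻ (or X) is on its own — i.e. the weaker a base it is — the better a leaving group it makes.
N₂: no meaningful conjugate acid; N₂ departs as an exceptionally stable neutral molecule
OTf⁻: pKₐ(CF₃SO₃H (triflic acid)) ≈ -14
SR'₂: pKₐ(R'₂SH⁺) ≈ -7
NR'₃: pKₐ(R'₃NH⁺) ≈ 10.7
CH₃CH₂O⁻: pKₐ(CH₃CH₂OH) ≈ 16
(CH₃)₃CO⁻: pKₐ(t-BuOH) ≈ 18
NH₂⁻: pKₐ(NH₃) ≈ 38

N₂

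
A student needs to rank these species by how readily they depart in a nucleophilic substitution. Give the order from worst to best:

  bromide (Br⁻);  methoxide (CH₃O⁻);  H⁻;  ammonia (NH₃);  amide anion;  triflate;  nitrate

amide anion < H⁻ < methoxide (CH₃O⁻) < ammonia (NH₃) < nitrate < bromide (Br⁻) < triflate

A good leaving group is a weak base: the lower the pKₐ of its conjugate acid, the more readily it departs.
triflate: pKₐ(CF₃SO₃H (triflic acid)) ≈ -14
bromide (Br⁻): pKₐ(HBr) ≈ -9
nitrate: pKₐ(HNO₃) ≈ -1.3
ammonia (NH₃): pKₐ(NH₄⁺) ≈ 9.2
methoxide (CH₃O⁻): pKₐ(CH₃OH) ≈ 15.5
H⁻: pKₐ(H₂) ≈ 36
amide anion: pKₐ(NH₃) ≈ 38
The question asks for worst first, so the sequence is read in increasing leaving-group ability.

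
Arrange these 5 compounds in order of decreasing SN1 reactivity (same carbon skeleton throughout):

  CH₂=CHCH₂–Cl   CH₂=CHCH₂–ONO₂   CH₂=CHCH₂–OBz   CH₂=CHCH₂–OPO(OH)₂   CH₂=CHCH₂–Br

CH₂=CHCH₂–Br > CH₂=CHCH₂–Cl > CH₂=CHCH₂–ONO₂ > CH₂=CHCH₂–OPO(OH)₂ > CH₂=CHCH₂–OBz

With the same alkyl group throughout, only the leaving group differentiates the rates.
A good leaving group is a weak base: the lower the pKₐ of its conjugate acid, the more readily it departs.
CH₂=CHCH₂–Br loses Br⁻: pKₐ(HBr) ≈ -9
CH₂=CHCH₂–Cl loses Cl⁻: pKₐ(HCl) ≈ -7
CH₂=CHCH₂–ONO₂ loses NO₃⁻: pKₐ(HNO₃) ≈ -1.3
CH₂=CHCH₂–OPO(OH)₂ loses H₂PO₄⁻: pKₐ(H₃PO₄) ≈ 2.1
CH₂=CHCH₂–OBz loses PhCOO⁻: pKₐ(C₆H₅COOH) ≈ 4.2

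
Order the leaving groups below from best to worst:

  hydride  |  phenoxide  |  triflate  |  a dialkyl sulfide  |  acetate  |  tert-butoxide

triflate > a dialkyl sulfide > acetate > phenoxide > tert-butoxide > hydride

triflate: pKₐ(CF₃SO₃H (triflic acid)) ≈ -14
a dialkyl sulfide: pKₐ(R'₂SH⁺) ≈ -7
acetate: pKₐ(CH₃COOH) ≈ 4.8
phenoxide: pKₐ(C₆H₅OH (phenol)) ≈ 10
tert-butoxide: pKₐ(t-BuOH) ≈ 18
hydride: pKₐ(H₂) ≈ 36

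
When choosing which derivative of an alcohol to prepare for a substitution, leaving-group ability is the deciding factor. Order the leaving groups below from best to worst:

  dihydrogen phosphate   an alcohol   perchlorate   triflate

triflate > perchlorate > an alcohol > dihydrogen phosphate

triflate: pKₐ(CF₃SO₃H (triflic acid)) ≈ -14
perchlorate: pKₐ(HClO₄) ≈ -10
an alcohol: pKₐ(R'OH₂⁺) ≈ -2.4
dihydrogen phosphate: pKₐ(H₃PO₄) ≈ 2.1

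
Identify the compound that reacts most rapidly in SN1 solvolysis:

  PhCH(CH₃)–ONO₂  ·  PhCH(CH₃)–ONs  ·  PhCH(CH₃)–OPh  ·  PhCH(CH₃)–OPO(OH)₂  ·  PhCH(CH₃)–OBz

PhCH(CH₃)–ONs

With the same alkyl group throughout, only the leaving group differentiates the rates.
Rank by basicity of the departing species: weakest base leaves most easily.
PhCH(CH₃)–ONs loses ONs⁻: pKₐ(p-O₂NC₆H₄SO₃H) ≈ -3.5
PhCH(CH₃)–ONO₂ loses NO₃⁻: pKₐ(HNO₃) ≈ -1.3
PhCH(CH₃)–OPO(OH)₂ loses H₂PO₄⁻: pKₐ(H₃PO₄) ≈ 2.1
PhCH(CH₃)–OBz loses PhCOO⁻: pKₐ(C₆H₅COOH) ≈ 4.2
PhCH(CH₃)–OPh loses PhO⁻: pKₐ(C₆H₅OH (phenol)) ≈ 10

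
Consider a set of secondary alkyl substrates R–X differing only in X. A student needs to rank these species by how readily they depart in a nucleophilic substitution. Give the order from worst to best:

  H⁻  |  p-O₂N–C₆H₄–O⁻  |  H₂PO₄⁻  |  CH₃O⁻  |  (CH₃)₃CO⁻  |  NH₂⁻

NH₂⁻ < H⁻ < (CH₃)₃CO⁻ < CH₃O⁻ < p-O₂N–C₆H₄–O⁻ < H₂PO₄⁻

H₂PO₄⁻: pKₐ(H₃PO₄) ≈ 2.1 — moderate base; biological leaving group after further activation
p-O₂N–C₆H₄–O⁻: pKₐ(p-nitrophenol) ≈ 7.2 — nitro group delocalises the charge; the classic chromogenic LG
CH₃O⁻: pKₐ(CH₃OH) ≈ 15.5
(CH₃)₃CO⁻: pKₐ(t-BuOH) ≈ 18 — bulky, strongly basic alkoxide
H⁻: pKₐ(H₂) ≈ 36 — extremely strong base; leaves only in special hydride-transfer contexts
NH₂⁻: pKₐ(NH₃) ≈ 38 — extremely strong base; never a leaving group
Listed from poorest to best leaving group as asked.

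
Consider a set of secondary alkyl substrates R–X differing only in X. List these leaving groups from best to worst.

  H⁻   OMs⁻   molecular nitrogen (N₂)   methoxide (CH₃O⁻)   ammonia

A good leaving group is a weak base: the lower the pKₐ of its conjugate acid, the more readily it departs.
molecular nitrogen (N₂): no meaningful conjugate acid; N₂ departs as an exceptionally stable neutral molecule
OMs⁻: pKₐ(CH₃SO₃H (MsOH)) ≈ -1.9 — resonance-delocalised alkanesulfonate
ammonia: pKₐ(NH₄⁺) ≈ 9.2 — neutral but moderately basic; leaves from R–NH₃⁺
methoxide (CH₃O⁻): pKₐ(CH₃OH) ≈ 15.5 — strong base; alkoxides do not leave unassisted
H⁻: pKₐ(H₂) ≈ 36

molecular nitrogen (N₂) > OMs⁻ > ammonia > methoxide (CH₃O⁻) > H⁻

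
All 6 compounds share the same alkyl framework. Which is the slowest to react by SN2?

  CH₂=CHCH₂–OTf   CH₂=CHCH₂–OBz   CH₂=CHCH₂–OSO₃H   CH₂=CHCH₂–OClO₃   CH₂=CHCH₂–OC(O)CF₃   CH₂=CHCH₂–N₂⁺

The skeletons are identical, so relative rate is governed entirely by leaving-group ability.
Leaving-group ability tracks the stability of the departed species; conjugate-acid pKₐ is the usual yardstick (lower pKₐ → better LG).
CH₂=CHCH₂–N₂⁺ loses N₂: no meaningful conjugate acid; N₂ departs as an exceptionally stable neutral molecule
CH₂=CHCH₂–OTf loses OTf⁻: pKₐ(CF₃SO₃H (triflic acid)) ≈ -14
CH₂=CHCH₂–OClO₃ loses ClO₄⁻: pKₐ(HClO₄) ≈ -10
CH₂=CHCH₂–OSO₃H loses HSO₄⁻: pKₐ(H₂SO₄) ≈ -3
CH₂=CHCH₂–OC(O)CF₃ loses CF₃COO⁻: pKₐ(CF₃COOH) ≈ 0.2
CH₂=CHCH₂–OBz loses PhCOO⁻: pKₐ(C₆H₅COOH) ≈ 4.2

CH₂=CHCH₂–OBz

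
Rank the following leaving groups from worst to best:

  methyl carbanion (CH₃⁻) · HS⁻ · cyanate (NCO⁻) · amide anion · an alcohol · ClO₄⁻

ClO₄⁻: pKₐ(HClO₄) ≈ -10
an alcohol: pKₐ(R'OH₂⁺) ≈ -2.4 — neutral; leaves from a protonated ether (an oxonium ion, R–O(H)R'⁺)
cyanate (NCO⁻): pKₐ(HOCN) ≈ 3.5
HS⁻: pKₐ(H₂S) ≈ 7 — larger and more polarisable than the oxygen analogue
amide anion: pKₐ(NH₃) ≈ 38
methyl carbanion (CH₃⁻): pKₐ(CH₄) ≈ 48 — unstabilised carbanion; the worst conceivable leaving group
Reversing gives the worst-to-best order requested.

methyl carbanion (CH₃⁻) < amide anion < HS⁻ < cyanate (NCO⁻) < an alcohol < ClO₄⁻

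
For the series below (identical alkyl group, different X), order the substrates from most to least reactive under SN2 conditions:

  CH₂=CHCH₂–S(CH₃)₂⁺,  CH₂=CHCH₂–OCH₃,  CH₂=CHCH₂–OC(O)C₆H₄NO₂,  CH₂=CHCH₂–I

Identical carbon frameworks mean the comparison reduces to leaving-group quality.
A good leaving group is a weak base: the lower the pKₐ of its conjugate acid, the more readily it departs.
CH₂=CHCH₂–I loses I⁻: pKₐ(HI) ≈ -10
CH₂=CHCH₂–S(CH₃)₂⁺ loses SR'₂: pKₐ(R'₂SH⁺) ≈ -7
CH₂=CHCH₂–OC(O)C₆H₄NO₂ loses p-O₂N–C₆H₄–COO⁻: pKₐ(p-nitrobenzoic acid) ≈ 3.4
CH₂=CHCH₂–OCH₃ loses CH₃O⁻: pKₐ(CH₃OH) ≈ 15.5

CH₂=CHCH₂–I > CH₂=CHCH₂–S(CH₃)₂⁺ > CH₂=CHCH₂–OC(O)C₆H₄NO₂ > CH₂=CHCH₂–OCH₃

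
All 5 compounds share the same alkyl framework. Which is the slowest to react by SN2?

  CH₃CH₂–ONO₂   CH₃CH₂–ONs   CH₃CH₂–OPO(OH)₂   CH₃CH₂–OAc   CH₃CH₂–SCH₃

Identical carbon frameworks mean the comparison reduces to leaving-group quality.
Leaving-group ability tracks the stability of the departed species; conjugate-acid pKₐ is the usual yardstick (lower pKₐ → better LG).
CH₃CH₂–ONs loses ONs⁻: pKₐ(p-O₂NC₆H₄SO₃H) ≈ -3.5
CH₃CH₂–ONO₂ loses NO₃⁻: pKₐ(HNO₃) ≈ -1.3
CH₃CH₂–OPO(OH)₂ loses H₂PO₄⁻: pKₐ(H₃PO₄) ≈ 2.1
CH₃CH₂–OAc loses AcO⁻: pKₐ(CH₃COOH) ≈ 4.8
CH₃CH₂–SCH₃ loses RS⁻: pKₐ(RSH (a thiol)) ≈ 10.5

CH₃CH₂–SCH₃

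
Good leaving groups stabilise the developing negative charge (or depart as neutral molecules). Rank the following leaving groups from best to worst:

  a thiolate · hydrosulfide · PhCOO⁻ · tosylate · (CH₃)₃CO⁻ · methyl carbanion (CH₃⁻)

The more stable X⁻ (or X) is on its own — i.e. the weaker a base it is — the better a leaving group it makes.
tosylate: pKₐ(p-CH₃C₆H₄SO₃H (TsOH)) ≈ -2.8
PhCOO⁻: pKₐ(C₆H₅COOH) ≈ 4.2 — aryl carboxylate
hydrosulfide: pKₐ(H₂S) ≈ 7 — larger and more polarisable than the oxygen analogue
a thiolate: pKₐ(RSH (a thiol)) ≈ 10.5 — moderately basic; rarely leaves without activation
(CH₃)₃CO⁻: pKₐ(t-BuOH) ≈ 18 — bulky, strongly basic alkoxide
methyl carbanion (CH₃⁻): pKₐ(CH₄) ≈ 48 — unstabilised carbanion; the worst conceivable leaving group

tosylate > PhCOO⁻ > hydrosulfide > a thiolate > (CH₃)₃CO⁻ > methyl carbanion (CH₃⁻)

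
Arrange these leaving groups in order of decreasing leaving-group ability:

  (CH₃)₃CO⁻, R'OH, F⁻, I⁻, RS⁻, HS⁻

I⁻ > R'OH > F⁻ > HS⁻ > RS⁻ > (CH₃)₃CO⁻

The more stable X⁻ (or X) is on its own — i.e. the weaker a base it is — the better a leaving group it makes.
I⁻: pKₐ(HI) ≈ -10 — large, highly polarisable; very weak base
R'OH: pKₐ(R'OH₂⁺) ≈ -2.4 — neutral; leaves from a protonated ether (an oxonium ion, R–O(H)R'⁺)
F⁻: pKₐ(HF) ≈ 3.2
HS⁻: pKₐ(H₂S) ≈ 7 — larger and more polarisable than the oxygen analogue
RS⁻: pKₐ(RSH (a thiol)) ≈ 10.5
(CH₃)₃CO⁻: pKₐ(t-BuOH) ≈ 18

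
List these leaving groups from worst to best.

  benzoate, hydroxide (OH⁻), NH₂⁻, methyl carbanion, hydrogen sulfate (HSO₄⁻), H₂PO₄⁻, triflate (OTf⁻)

methyl carbanion < NH₂⁻ < hydroxide (OH⁻) < benzoate < H₂PO₄⁻ < hydrogen sulfate (HSO₄⁻) < triflate (OTf⁻)

triflate (OTf⁻): pKₐ(CF₃SO₃H (triflic acid)) ≈ -14
hydrogen sulfate (HSO₄⁻): pKₐ(H₂SO₄) ≈ -3
H₂PO₄⁻: pKₐ(H₃PO₄) ≈ 2.1
benzoate: pKₐ(C₆H₅COOH) ≈ 4.2
hydroxide (OH⁻): pKₐ(H₂O) ≈ 15.7
NH₂⁻: pKₐ(NH₃) ≈ 38
methyl carbanion: pKₐ(CH₄) ≈ 48
Reversing gives the worst-to-best order requested.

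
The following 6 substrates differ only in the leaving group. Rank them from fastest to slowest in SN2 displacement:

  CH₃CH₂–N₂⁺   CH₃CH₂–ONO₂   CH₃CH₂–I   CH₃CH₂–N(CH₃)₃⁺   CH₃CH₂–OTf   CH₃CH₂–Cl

CH₃CH₂–N₂⁺ > CH₃CH₂–OTf > CH₃CH₂–I > CH₃CH₂–Cl > CH₃CH₂–ONO₂ > CH₃CH₂–N(CH₃)₃⁺

With the same alkyl group throughout, only the leaving group differentiates the rates.
Rank by basicity of the departing species: weakest base leaves most easily.
CH₃CH₂–N₂⁺ loses N₂: no meaningful conjugate acid; N₂ departs as an exceptionally stable neutral molecule
CH₃CH₂–OTf loses OTf⁻: pKₐ(CF₃SO₃H (triflic acid)) ≈ -14
CH₃CH₂–I loses I⁻: pKₐ(HI) ≈ -10
CH₃CH₂–Cl loses Cl⁻: pKₐ(HCl) ≈ -7
CH₃CH₂–ONO₂ loses NO₃⁻: pKₐ(HNO₃) ≈ -1.3
CH₃CH₂–N(CH₃)₃⁺ loses NR'₃: pKₐ(R'₃NH⁺) ≈ 10.7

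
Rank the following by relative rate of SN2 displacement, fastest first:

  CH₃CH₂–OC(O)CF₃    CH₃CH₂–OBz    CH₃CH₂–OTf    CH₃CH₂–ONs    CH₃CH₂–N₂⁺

With the same alkyl group throughout, only the leaving group differentiates the rates.
Rank by basicity of the departing species: weakest base leaves most easily.
CH₃CH₂–N₂⁺ loses N₂: no meaningful conjugate acid; N₂ departs as an exceptionally stable neutral molecule
CH₃CH₂–OTf loses OTf⁻: pKₐ(CF₃SO₃H (triflic acid)) ≈ -14
CH₃CH₂–ONs loses ONs⁻: pKₐ(p-O₂NC₆H₄SO₃H) ≈ -3.5
CH₃CH₂–OC(O)CF₃ loses CF₃COO⁻: pKₐ(CF₃COOH) ≈ 0.2
CH₃CH₂–OBz loses PhCOO⁻: pKₐ(C₆H₅COOH) ≈ 4.2

CH₃CH₂–N₂⁺ > CH₃CH₂–OTf > CH₃CH₂–ONs > CH₃CH₂–OC(O)CF₃ > CH₃CH₂–OBz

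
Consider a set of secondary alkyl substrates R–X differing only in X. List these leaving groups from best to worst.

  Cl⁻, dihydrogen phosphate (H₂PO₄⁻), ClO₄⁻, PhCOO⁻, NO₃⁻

ClO₄⁻ > Cl⁻ > NO₃⁻ > dihydrogen phosphate (H₂PO₄⁻) > PhCOO⁻

A good leaving group is a weak base: the lower the pKₐ of its conjugate acid, the more readily it departs.
ClO₄⁻: pKₐ(HClO₄) ≈ -10 — extremely weak base; rarely used for safety reasons
Cl⁻: pKₐ(HCl) ≈ -7
NO₃⁻: pKₐ(HNO₃) ≈ -1.3 — resonance-delocalised over three oxygens
dihydrogen phosphate (H₂PO₄⁻): pKₐ(H₃PO₄) ≈ 2.1 — moderate base; biological leaving group after further activation
PhCOO⁻: pKₐ(C₆H₅COOH) ≈ 4.2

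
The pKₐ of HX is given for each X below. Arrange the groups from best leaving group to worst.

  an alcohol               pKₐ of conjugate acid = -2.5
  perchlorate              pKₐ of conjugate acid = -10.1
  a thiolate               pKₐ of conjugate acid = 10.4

perchlorate > an alcohol > a thiolate

Lower conjugate-acid pKₐ ⇒ weaker base ⇒ better leaving group.
Sorting by the given values: perchlorate (-10.1), an alcohol (-2.5), a thiolate (10.4).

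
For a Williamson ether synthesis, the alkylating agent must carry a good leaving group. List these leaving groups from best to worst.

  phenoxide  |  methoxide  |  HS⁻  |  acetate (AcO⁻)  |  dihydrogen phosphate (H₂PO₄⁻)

dihydrogen phosphate (H₂PO₄⁻): pKₐ(H₃PO₄) ≈ 2.1
acetate (AcO⁻): pKₐ(CH₃COOH) ≈ 4.8
HS⁻: pKₐ(H₂S) ≈ 7
phenoxide: pKₐ(C₆H₅OH (phenol)) ≈ 10
methoxide: pKₐ(CH₃OH) ≈ 15.5

dihydrogen phosphate (H₂PO₄⁻) > acetate (AcO⁻) > HS⁻ > phenoxide > methoxide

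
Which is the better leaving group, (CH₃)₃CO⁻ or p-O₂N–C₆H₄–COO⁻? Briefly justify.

p-O₂N–C₆H₄–COO⁻ is the better leaving group.
pKₐ(p-nitrobenzoic acid) ≈ 3.4 versus pKₐ(t-BuOH) ≈ 18: p-O₂N–C₆H₄–COO⁻ is the much weaker base.
Electron-withdrawing nitro group stabilises the carboxylate.

p-O₂N–C₆H₄–COO⁻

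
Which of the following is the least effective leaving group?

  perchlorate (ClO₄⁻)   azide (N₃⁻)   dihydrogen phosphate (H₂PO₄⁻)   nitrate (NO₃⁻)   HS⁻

HS⁻

Rank by basicity of the departing species: weakest base leaves most easily.
perchlorate (ClO₄⁻): pKₐ(HClO₄) ≈ -10
nitrate (NO₃⁻): pKₐ(HNO₃) ≈ -1.3
dihydrogen phosphate (H₂PO₄⁻): pKₐ(H₃PO₄) ≈ 2.1
azide (N₃⁻): pKₐ(HN₃) ≈ 4.7
HS⁻: pKₐ(H₂S) ≈ 7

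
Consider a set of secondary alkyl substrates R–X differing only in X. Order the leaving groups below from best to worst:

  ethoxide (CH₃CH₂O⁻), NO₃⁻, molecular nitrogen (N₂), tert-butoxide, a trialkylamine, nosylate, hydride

The more stable X⁻ (or X) is on its own — i.e. the weaker a base it is — the better a leaving group it makes.
molecular nitrogen (N₂): no meaningful conjugate acid; N₂ departs as an exceptionally stable neutral molecule
nosylate: pKₐ(p-O₂NC₆H₄SO₃H) ≈ -3.5 — p-nitro group further stabilises the sulfonate
NO₃⁻: pKₐ(HNO₃) ≈ -1.3 — resonance-delocalised over three oxygens
a trialkylamine: pKₐ(R'₃NH⁺) ≈ 10.7 — neutral but still a fairly strong base; Hofmann-elimination LG
ethoxide (CH₃CH₂O⁻): pKₐ(CH₃CH₂OH) ≈ 16
tert-butoxide: pKₐ(t-BuOH) ≈ 18 — bulky, strongly basic alkoxide
hydride: pKₐ(H₂) ≈ 36 — extremely strong base; leaves only in special hydride-transfer contexts

molecular nitrogen (N₂) > nosylate > NO₃⁻ > a trialkylamine > ethoxide (CH₃CH₂O⁻) > tert-butoxide > hydride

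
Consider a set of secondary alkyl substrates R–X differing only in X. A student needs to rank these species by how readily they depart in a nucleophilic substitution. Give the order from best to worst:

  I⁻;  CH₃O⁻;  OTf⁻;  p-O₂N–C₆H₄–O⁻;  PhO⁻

OTf⁻: pKₐ(CF₃SO₃H (triflic acid)) ≈ -14 — charge spread over three oxygens and a CF₃ group; the premier leaving group in synthesis
I⁻: pKₐ(HI) ≈ -10
p-O₂N–C₆H₄–O⁻: pKₐ(p-nitrophenol) ≈ 7.2 — nitro group delocalises the charge; the classic chromogenic LG
PhO⁻: pKₐ(C₆H₅OH (phenol)) ≈ 10 — resonance into the ring helps, but still a poor LG
CH₃O⁻: pKₐ(CH₃OH) ≈ 15.5 — strong base; alkoxides do not leave unassisted

OTf⁻ > I⁻ > p-O₂N–C₆H₄–O⁻ > PhO⁻ > CH₃O⁻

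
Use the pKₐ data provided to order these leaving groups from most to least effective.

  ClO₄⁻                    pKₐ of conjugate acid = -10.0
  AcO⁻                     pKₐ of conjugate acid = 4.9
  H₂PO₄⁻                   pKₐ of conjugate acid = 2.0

ClO₄⁻ > H₂PO₄⁻ > AcO⁻

Lower conjugate-acid pKₐ ⇒ weaker base ⇒ better leaving group.
Sorting by the given values: ClO₄⁻ (-10.0), H₂PO₄⁻ (2.0), AcO⁻ (4.9).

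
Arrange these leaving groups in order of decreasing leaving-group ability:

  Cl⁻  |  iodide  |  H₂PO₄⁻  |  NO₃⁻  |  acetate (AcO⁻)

Leaving-group ability tracks the stability of the departed species; conjugate-acid pKₐ is the usual yardstick (lower pKₐ → better LG).
iodide: pKₐ(HI) ≈ -10
Cl⁻: pKₐ(HCl) ≈ -7
NO₃⁻: pKₐ(HNO₃) ≈ -1.3
H₂PO₄⁻: pKₐ(H₃PO₄) ≈ 2.1
acetate (AcO⁻): pKₐ(CH₃COOH) ≈ 4.8

iodide > Cl⁻ > NO₃⁻ > H₂PO₄⁻ > acetate (AcO⁻)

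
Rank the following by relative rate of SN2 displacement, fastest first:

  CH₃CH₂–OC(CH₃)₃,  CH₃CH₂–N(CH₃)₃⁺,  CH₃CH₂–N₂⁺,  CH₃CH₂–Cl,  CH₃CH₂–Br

Identical carbon frameworks mean the comparison reduces to leaving-group quality.
A good leaving group is a weak base: the lower the pKₐ of its conjugate acid, the more readily it departs.
CH₃CH₂–N₂⁺ loses N₂: no meaningful conjugate acid; N₂ departs as an exceptionally stable neutral molecule
CH₃CH₂–Br loses Br⁻: pKₐ(HBr) ≈ -9
CH₃CH₂–Cl loses Cl⁻: pKₐ(HCl) ≈ -7
CH₃CH₂–N(CH₃)₃⁺ loses NR'₃: pKₐ(R'₃NH⁺) ≈ 10.7
CH₃CH₂–OC(CH₃)₃ loses (CH₃)₃CO⁻: pKₐ(t-BuOH) ≈ 18

CH₃CH₂–N₂⁺ > CH₃CH₂–Br > CH₃CH₂–Cl > CH₃CH₂–N(CH₃)₃⁺ > CH₃CH₂–OC(CH₃)₃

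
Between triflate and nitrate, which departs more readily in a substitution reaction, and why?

triflate

triflate is the better leaving group.
pKₐ(CF₃SO₃H (triflic acid)) ≈ -14 versus pKₐ(HNO₃) ≈ -1.3: triflate is the much weaker base.
Charge spread over three oxygens and a CF₃ group; the premier leaving group in synthesis.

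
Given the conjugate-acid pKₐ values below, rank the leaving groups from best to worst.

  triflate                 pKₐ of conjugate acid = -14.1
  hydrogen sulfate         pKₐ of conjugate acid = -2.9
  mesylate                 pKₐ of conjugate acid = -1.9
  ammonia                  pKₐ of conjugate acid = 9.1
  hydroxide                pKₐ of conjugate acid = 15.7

Lower conjugate-acid pKₐ ⇒ weaker base ⇒ better leaving group.
Sorting by the given values: triflate (-14.1), hydrogen sulfate (-2.9), mesylate (-1.9), ammonia (9.1), hydroxide (15.7).

triflate > hydrogen sulfate > mesylate > ammonia > hydroxide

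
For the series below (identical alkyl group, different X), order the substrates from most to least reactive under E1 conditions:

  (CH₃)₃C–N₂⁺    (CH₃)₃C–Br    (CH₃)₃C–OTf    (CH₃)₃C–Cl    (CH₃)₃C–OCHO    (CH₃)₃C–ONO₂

(CH₃)₃C–N₂⁺ > (CH₃)₃C–OTf > (CH₃)₃C–Br > (CH₃)₃C–Cl > (CH₃)₃C–ONO₂ > (CH₃)₃C–OCHO

Same R in every case — rank the leaving groups.
Rank by basicity of the departing species: weakest base leaves most easily.
(CH₃)₃C–N₂⁺ loses N₂: no meaningful conjugate acid; N₂ departs as an exceptionally stable neutral molecule
(CH₃)₃C–OTf loses OTf⁻: pKₐ(CF₃SO₃H (triflic acid)) ≈ -14
(CH₃)₃C–Br loses Br⁻: pKₐ(HBr) ≈ -9
(CH₃)₃C–Cl loses Cl⁻: pKₐ(HCl) ≈ -7
(CH₃)₃C–ONO₂ loses NO₃⁻: pKₐ(HNO₃) ≈ -1.3
(CH₃)₃C–OCHO loses HCOO⁻: pKₐ(HCOOH) ≈ 3.8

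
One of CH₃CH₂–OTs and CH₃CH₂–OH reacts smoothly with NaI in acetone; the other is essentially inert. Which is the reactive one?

CH₃CH₂–OTs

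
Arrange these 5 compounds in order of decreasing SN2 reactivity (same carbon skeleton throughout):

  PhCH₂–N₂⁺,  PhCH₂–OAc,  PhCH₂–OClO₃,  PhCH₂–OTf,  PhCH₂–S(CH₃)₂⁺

PhCH₂–N₂⁺ > PhCH₂–OTf > PhCH₂–OClO₃ > PhCH₂–S(CH₃)₂⁺ > PhCH₂–OAc

The skeletons are identical, so relative rate is governed entirely by leaving-group ability.
Rank by basicity of the departing species: weakest base leaves most easily.
PhCH₂–N₂⁺ loses N₂: no meaningful conjugate acid; N₂ departs as an exceptionally stable neutral molecule
PhCH₂–OTf loses OTf⁻: pKₐ(CF₃SO₃H (triflic acid)) ≈ -14
PhCH₂–OClO₃ loses ClO₄⁻: pKₐ(HClO₄) ≈ -10
PhCH₂–S(CH₃)₂⁺ loses SR'₂: pKₐ(R'₂SH⁺) ≈ -7
PhCH₂–OAc loses AcO⁻: pKₐ(CH₃COOH) ≈ 4.8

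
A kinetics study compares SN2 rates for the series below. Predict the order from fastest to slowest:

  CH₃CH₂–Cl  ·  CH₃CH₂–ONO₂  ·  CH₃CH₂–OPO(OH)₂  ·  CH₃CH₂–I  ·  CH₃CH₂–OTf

Same R in every case — rank the leaving groups.
A good leaving group is a weak base: the lower the pKₐ of its conjugate acid, the more readily it departs.
CH₃CH₂–OTf loses OTf⁻: pKₐ(CF₃SO₃H (triflic acid)) ≈ -14
CH₃CH₂–I loses I⁻: pKₐ(HI) ≈ -10
CH₃CH₂–Cl loses Cl⁻: pKₐ(HCl) ≈ -7
CH₃CH₂–ONO₂ loses NO₃⁻: pKₐ(HNO₃) ≈ -1.3
CH₃CH₂–OPO(OH)₂ loses H₂PO₄⁻: pKₐ(H₃PO₄) ≈ 2.1

CH₃CH₂–OTf > CH₃CH₂–I > CH₃CH₂–Cl > CH₃CH₂–ONO₂ > CH₃CH₂–OPO(OH)₂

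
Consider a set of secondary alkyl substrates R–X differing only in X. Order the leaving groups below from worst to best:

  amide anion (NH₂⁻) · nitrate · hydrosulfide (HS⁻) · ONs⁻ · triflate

amide anion (NH₂⁻) < hydrosulfide (HS⁻) < nitrate < ONs⁻ < triflate

The more stable X⁻ (or X) is on its own — i.e. the weaker a base it is — the better a leaving group it makes.
triflate: pKₐ(CF₃SO₃H (triflic acid)) ≈ -14
ONs⁻: pKₐ(p-O₂NC₆H₄SO₃H) ≈ -3.5
nitrate: pKₐ(HNO₃) ≈ -1.3
hydrosulfide (HS⁻): pKₐ(H₂S) ≈ 7
amide anion (NH₂⁻): pKₐ(NH₃) ≈ 38
Reversing gives the worst-to-best order requested.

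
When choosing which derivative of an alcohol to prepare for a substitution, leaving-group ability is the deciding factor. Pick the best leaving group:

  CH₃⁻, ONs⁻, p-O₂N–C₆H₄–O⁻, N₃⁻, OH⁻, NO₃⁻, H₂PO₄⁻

ONs⁻

ONs⁻: pKₐ(p-O₂NC₆H₄SO₃H) ≈ -3.5
NO₃⁻: pKₐ(HNO₃) ≈ -1.3
H₂PO₄⁻: pKₐ(H₃PO₄) ≈ 2.1
N₃⁻: pKₐ(HN₃) ≈ 4.7
p-O₂N–C₆H₄–O⁻: pKₐ(p-nitrophenol) ≈ 7.2
OH⁻: pKₐ(H₂O) ≈ 15.7
CH₃⁻: pKₐ(CH₄) ≈ 48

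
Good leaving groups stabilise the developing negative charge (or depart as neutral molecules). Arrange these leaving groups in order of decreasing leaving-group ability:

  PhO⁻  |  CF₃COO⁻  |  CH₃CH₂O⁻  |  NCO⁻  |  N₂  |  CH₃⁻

N₂ > CF₃COO⁻ > NCO⁻ > PhO⁻ > CH₃CH₂O⁻ > CH₃⁻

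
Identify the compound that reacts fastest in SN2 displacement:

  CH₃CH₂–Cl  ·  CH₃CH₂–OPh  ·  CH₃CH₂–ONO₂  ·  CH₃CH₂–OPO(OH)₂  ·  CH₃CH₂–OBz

With the same alkyl group throughout, only the leaving group differentiates the rates.
Leaving-group ability tracks the stability of the departed species; conjugate-acid pKₐ is the usual yardstick (lower pKₐ → better LG).
CH₃CH₂–Cl loses Cl⁻: pKₐ(HCl) ≈ -7
CH₃CH₂–ONO₂ loses NO₃⁻: pKₐ(HNO₃) ≈ -1.3
CH₃CH₂–OPO(OH)₂ loses H₂PO₄⁻: pKₐ(H₃PO₄) ≈ 2.1
CH₃CH₂–OBz loses PhCOO⁻: pKₐ(C₆H₅COOH) ≈ 4.2
CH₃CH₂–OPh loses PhO⁻: pKₐ(C₆H₅OH (phenol)) ≈ 10

CH₃CH₂–Cl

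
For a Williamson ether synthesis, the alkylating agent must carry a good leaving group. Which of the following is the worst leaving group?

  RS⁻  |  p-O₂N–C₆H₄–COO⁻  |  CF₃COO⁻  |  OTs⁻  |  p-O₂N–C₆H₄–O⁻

A good leaving group is a weak base: the lower the pKₐ of its conjugate acid, the more readily it departs.
OTs⁻: pKₐ(p-CH₃C₆H₄SO₃H (TsOH)) ≈ -2.8
CF₃COO⁻: pKₐ(CF₃COOH) ≈ 0.2
p-O₂N–C₆H₄–COO⁻: pKₐ(p-nitrobenzoic acid) ≈ 3.4
p-O₂N–C₆H₄–O⁻: pKₐ(p-nitrophenol) ≈ 7.2
RS⁻: pKₐ(RSH (a thiol)) ≈ 10.5

RS⁻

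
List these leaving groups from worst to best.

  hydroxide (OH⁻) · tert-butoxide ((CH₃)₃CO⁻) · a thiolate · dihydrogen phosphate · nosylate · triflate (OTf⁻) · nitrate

tert-butoxide ((CH₃)₃CO⁻) < hydroxide (OH⁻) < a thiolate < dihydrogen phosphate < nitrate < nosylate < triflate (OTf⁻)

A good leaving group is a weak base: the lower the pKₐ of its conjugate acid, the more readily it departs.
triflate (OTf⁻): pKₐ(CF₃SO₃H (triflic acid)) ≈ -14
nosylate: pKₐ(p-O₂NC₆H₄SO₃H) ≈ -3.5 — p-nitro group further stabilises the sulfonate
nitrate: pKₐ(HNO₃) ≈ -1.3 — resonance-delocalised over three oxygens
dihydrogen phosphate: pKₐ(H₃PO₄) ≈ 2.1 — moderate base; biological leaving group after further activation
a thiolate: pKₐ(RSH (a thiol)) ≈ 10.5 — moderately basic; rarely leaves without activation
hydroxide (OH⁻): pKₐ(H₂O) ≈ 15.7
tert-butoxide ((CH₃)₃CO⁻): pKₐ(t-BuOH) ≈ 18 — bulky, strongly basic alkoxide
Reversing gives the worst-to-best order requested.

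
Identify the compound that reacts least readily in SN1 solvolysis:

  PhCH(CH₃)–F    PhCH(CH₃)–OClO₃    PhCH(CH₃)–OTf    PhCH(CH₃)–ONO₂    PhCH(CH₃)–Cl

PhCH(CH₃)–F

Identical carbon frameworks mean the comparison reduces to leaving-group quality.
Leaving-group ability tracks the stability of the departed species; conjugate-acid pKₐ is the usual yardstick (lower pKₐ → better LG).
PhCH(CH₃)–OTf loses OTf⁻: pKₐ(CF₃SO₃H (triflic acid)) ≈ -14
PhCH(CH₃)–OClO₃ loses ClO₄⁻: pKₐ(HClO₄) ≈ -10
PhCH(CH₃)–Cl loses Cl⁻: pKₐ(HCl) ≈ -7
PhCH(CH₃)–ONO₂ loses NO₃⁻: pKₐ(HNO₃) ≈ -1.3
PhCH(CH₃)–F loses F⁻: pKₐ(HF) ≈ 3.2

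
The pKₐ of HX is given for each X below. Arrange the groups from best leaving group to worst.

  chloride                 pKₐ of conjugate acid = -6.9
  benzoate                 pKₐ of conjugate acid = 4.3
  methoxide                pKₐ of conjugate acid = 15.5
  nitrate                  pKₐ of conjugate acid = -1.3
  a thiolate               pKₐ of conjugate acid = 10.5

chloride > nitrate > benzoate > a thiolate > methoxide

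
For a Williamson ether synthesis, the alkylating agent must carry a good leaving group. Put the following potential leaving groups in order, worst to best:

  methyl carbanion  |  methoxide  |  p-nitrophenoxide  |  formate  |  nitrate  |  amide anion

methyl carbanion < amide anion < methoxide < p-nitrophenoxide < formate < nitrate

The more stable X⁻ (or X) is on its own — i.e. the weaker a base it is — the better a leaving group it makes.
nitrate: pKₐ(HNO₃) ≈ -1.3 — resonance-delocalised over three oxygens
formate: pKₐ(HCOOH) ≈ 3.8 — resonance-stabilised carboxylate
p-nitrophenoxide: pKₐ(p-nitrophenol) ≈ 7.2
methoxide: pKₐ(CH₃OH) ≈ 15.5 — strong base; alkoxides do not leave unassisted
amide anion: pKₐ(NH₃) ≈ 38 — extremely strong base; never a leaving group
methyl carbanion: pKₐ(CH₄) ≈ 48 — unstabilised carbanion; the worst conceivable leaving group
The question asks for worst first, so the sequence is read in increasing leaving-group ability.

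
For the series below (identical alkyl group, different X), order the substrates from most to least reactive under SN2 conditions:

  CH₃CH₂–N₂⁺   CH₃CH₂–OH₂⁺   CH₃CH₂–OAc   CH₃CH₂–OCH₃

CH₃CH₂–N₂⁺ > CH₃CH₂–OH₂⁺ > CH₃CH₂–OAc > CH₃CH₂–OCH₃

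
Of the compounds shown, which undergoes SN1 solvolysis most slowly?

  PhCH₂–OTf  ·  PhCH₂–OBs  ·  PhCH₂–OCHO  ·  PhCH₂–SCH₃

PhCH₂–SCH₃

The skeletons are identical, so relative rate is governed entirely by leaving-group ability.
Leaving-group ability tracks the stability of the departed species; conjugate-acid pKₐ is the usual yardstick (lower pKₐ → better LG).
PhCH₂–OTf loses OTf⁻: pKₐ(CF₃SO₃H (triflic acid)) ≈ -14
PhCH₂–OBs loses OBs⁻: pKₐ(p-BrC₆H₄SO₃H) ≈ -2.8
PhCH₂–OCHO loses HCOO⁻: pKₐ(HCOOH) ≈ 3.8
PhCH₂–SCH₃ loses RS⁻: pKₐ(RSH (a thiol)) ≈ 10.5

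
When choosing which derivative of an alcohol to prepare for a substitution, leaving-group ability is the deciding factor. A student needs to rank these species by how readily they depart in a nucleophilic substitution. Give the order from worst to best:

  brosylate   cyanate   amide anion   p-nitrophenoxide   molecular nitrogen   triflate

Leaving-group ability tracks the stability of the departed species; conjugate-acid pKₐ is the usual yardstick (lower pKₐ → better LG).
molecular nitrogen: no meaningful conjugate acid; N₂ departs as an exceptionally stable neutral molecule
triflate: pKₐ(CF₃SO₃H (triflic acid)) ≈ -14 — charge spread over three oxygens and a CF₃ group; the premier leaving group in synthesis
brosylate: pKₐ(p-BrC₆H₄SO₃H) ≈ -2.8 — arenesulfonate with a p-bromo substituent
cyanate: pKₐ(HOCN) ≈ 3.5
p-nitrophenoxide: pKₐ(p-nitrophenol) ≈ 7.2 — nitro group delocalises the charge; the classic chromogenic LG
amide anion: pKₐ(NH₃) ≈ 38 — extremely strong base; never a leaving group
Listed from poorest to best leaving group as asked.

amide anion < p-nitrophenoxide < cyanate < brosylate < triflate < molecular nitrogen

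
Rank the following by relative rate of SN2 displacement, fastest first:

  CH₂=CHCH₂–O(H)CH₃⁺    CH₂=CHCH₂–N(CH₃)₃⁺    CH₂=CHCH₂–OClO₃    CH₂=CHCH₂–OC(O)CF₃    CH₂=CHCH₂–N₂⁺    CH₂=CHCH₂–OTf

Identical carbon frameworks mean the comparison reduces to leaving-group quality.
A good leaving group is a weak base: the lower the pKₐ of its conjugate acid, the more readily it departs.
CH₂=CHCH₂–N₂⁺ loses N₂: no meaningful conjugate acid; N₂ departs as an exceptionally stable neutral molecule
CH₂=CHCH₂–OTf loses OTf⁻: pKₐ(CF₃SO₃H (triflic acid)) ≈ -14
CH₂=CHCH₂–OClO₃ loses ClO₄⁻: pKₐ(HClO₄) ≈ -10
CH₂=CHCH₂–O(H)CH₃⁺ loses R'OH: pKₐ(R'OH₂⁺) ≈ -2.4
CH₂=CHCH₂–OC(O)CF₃ loses CF₃COO⁻: pKₐ(CF₃COOH) ≈ 0.2
CH₂=CHCH₂–N(CH₃)₃⁺ loses NR'₃: pKₐ(R'₃NH⁺) ≈ 10.7

CH₂=CHCH₂–N₂⁺ > CH₂=CHCH₂–OTf > CH₂=CHCH₂–OClO₃ > CH₂=CHCH₂–O(H)CH₃⁺ > CH₂=CHCH₂–OC(O)CF₃ > CH₂=CHCH₂–N(CH₃)₃⁺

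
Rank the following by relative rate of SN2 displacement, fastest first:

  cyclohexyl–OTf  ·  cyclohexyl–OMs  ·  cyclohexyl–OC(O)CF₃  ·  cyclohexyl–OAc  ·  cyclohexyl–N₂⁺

cyclohexyl–N₂⁺ > cyclohexyl–OTf > cyclohexyl–OMs > cyclohexyl–OC(O)CF₃ > cyclohexyl–OAc

The skeletons are identical, so relative rate is governed entirely by leaving-group ability.
The more stable X⁻ (or X) is on its own — i.e. the weaker a base it is — the better a leaving group it makes.
cyclohexyl–N₂⁺ loses N₂: no meaningful conjugate acid; N₂ departs as an exceptionally stable neutral molecule
cyclohexyl–OTf loses OTf⁻: pKₐ(CF₃SO₃H (triflic acid)) ≈ -14
cyclohexyl–OMs loses OMs⁻: pKₐ(CH₃SO₃H (MsOH)) ≈ -1.9
cyclohexyl–OC(O)CF₃ loses CF₃COO⁻: pKₐ(CF₃COOH) ≈ 0.2
cyclohexyl–OAc loses AcO⁻: pKₐ(CH₃COOH) ≈ 4.8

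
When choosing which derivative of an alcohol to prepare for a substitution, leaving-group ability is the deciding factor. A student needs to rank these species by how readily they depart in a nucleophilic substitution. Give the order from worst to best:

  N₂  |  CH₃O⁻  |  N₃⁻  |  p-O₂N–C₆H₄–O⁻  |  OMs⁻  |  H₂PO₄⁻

CH₃O⁻ < p-O₂N–C₆H₄–O⁻ < N₃⁻ < H₂PO₄⁻ < OMs⁻ < N₂

N₂: no meaningful conjugate acid; N₂ departs as an exceptionally stable neutral molecule
OMs⁻: pKₐ(CH₃SO₃H (MsOH)) ≈ -1.9
H₂PO₄⁻: pKₐ(H₃PO₄) ≈ 2.1
N₃⁻: pKₐ(HN₃) ≈ 4.7
p-O₂N–C₆H₄–O⁻: pKₐ(p-nitrophenol) ≈ 7.2
CH₃O⁻: pKₐ(CH₃OH) ≈ 15.5
The question asks for worst first, so the sequence is read in increasing leaving-group ability.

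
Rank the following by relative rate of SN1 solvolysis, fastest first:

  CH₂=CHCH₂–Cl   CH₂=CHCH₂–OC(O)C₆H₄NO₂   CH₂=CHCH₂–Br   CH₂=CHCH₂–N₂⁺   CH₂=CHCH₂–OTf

With the same alkyl group throughout, only the leaving group differentiates the rates.
The more stable X⁻ (or X) is on its own — i.e. the weaker a base it is — the better a leaving group it makes.
CH₂=CHCH₂–N₂⁺ loses N₂: no meaningful conjugate acid; N₂ departs as an exceptionally stable neutral molecule
CH₂=CHCH₂–OTf loses OTf⁻: pKₐ(CF₃SO₃H (triflic acid)) ≈ -14
CH₂=CHCH₂–Br loses Br⁻: pKₐ(HBr) ≈ -9
CH₂=CHCH₂–Cl loses Cl⁻: pKₐ(HCl) ≈ -7
CH₂=CHCH₂–OC(O)C₆H₄NO₂ loses p-O₂N–C₆H₄–COO⁻: pKₐ(p-nitrobenzoic acid) ≈ 3.4

CH₂=CHCH₂–N₂⁺ > CH₂=CHCH₂–OTf > CH₂=CHCH₂–Br > CH₂=CHCH₂–Cl > CH₂=CHCH₂–OC(O)C₆H₄NO₂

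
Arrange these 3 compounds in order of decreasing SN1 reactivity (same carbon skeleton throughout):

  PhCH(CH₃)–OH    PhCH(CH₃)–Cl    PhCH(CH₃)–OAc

PhCH(CH₃)–Cl > PhCH(CH₃)–OAc > PhCH(CH₃)–OH

Identical carbon frameworks mean the comparison reduces to leaving-group quality.
Rank by basicity of the departing species: weakest base leaves most easily.
PhCH(CH₃)–Cl loses Cl⁻: pKₐ(HCl) ≈ -7
PhCH(CH₃)–OAc loses AcO⁻: pKₐ(CH₃COOH) ≈ 4.8
PhCH(CH₃)–OH loses OH⁻: pKₐ(H₂O) ≈ 15.7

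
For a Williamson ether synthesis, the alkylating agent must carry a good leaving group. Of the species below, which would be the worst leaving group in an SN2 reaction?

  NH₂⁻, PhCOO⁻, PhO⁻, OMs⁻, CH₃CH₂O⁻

NH₂⁻

A good leaving group is a weak base: the lower the pKₐ of its conjugate acid, the more readily it departs.
OMs⁻: pKₐ(CH₃SO₃H (MsOH)) ≈ -1.9
PhCOO⁻: pKₐ(C₆H₅COOH) ≈ 4.2
PhO⁻: pKₐ(C₆H₅OH (phenol)) ≈ 10
CH₃CH₂O⁻: pKₐ(CH₃CH₂OH) ≈ 16
NH₂⁻: pKₐ(NH₃) ≈ 38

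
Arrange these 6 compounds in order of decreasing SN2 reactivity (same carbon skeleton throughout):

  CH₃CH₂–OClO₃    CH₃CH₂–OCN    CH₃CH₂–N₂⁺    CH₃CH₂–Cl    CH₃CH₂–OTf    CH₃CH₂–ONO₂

CH₃CH₂–N₂⁺ > CH₃CH₂–OTf > CH₃CH₂–OClO₃ > CH₃CH₂–Cl > CH₃CH₂–ONO₂ > CH₃CH₂–OCN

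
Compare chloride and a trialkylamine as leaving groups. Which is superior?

chloride is the better leaving group.
pKₐ(HCl) ≈ -7 versus pKₐ(R'₃NH⁺) ≈ 10.7: chloride is the much weaker base.
Moderately weak base.

chloride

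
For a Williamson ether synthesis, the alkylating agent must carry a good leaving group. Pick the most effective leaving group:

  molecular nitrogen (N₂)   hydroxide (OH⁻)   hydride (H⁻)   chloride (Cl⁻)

molecular nitrogen (N₂): no meaningful conjugate acid; N₂ departs as an exceptionally stable neutral molecule
chloride (Cl⁻): pKₐ(HCl) ≈ -7
hydroxide (OH⁻): pKₐ(H₂O) ≈ 15.7
hydride (H⁻): pKₐ(H₂) ≈ 36

molecular nitrogen (N₂)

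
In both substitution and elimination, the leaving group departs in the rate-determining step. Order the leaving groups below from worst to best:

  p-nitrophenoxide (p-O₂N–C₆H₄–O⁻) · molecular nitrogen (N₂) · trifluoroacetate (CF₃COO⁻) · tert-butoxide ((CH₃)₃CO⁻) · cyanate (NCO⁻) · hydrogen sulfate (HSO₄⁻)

tert-butoxide ((CH₃)₃CO⁻) < p-nitrophenoxide (p-O₂N–C₆H₄–O⁻) < cyanate (NCO⁻) < trifluoroacetate (CF₃COO⁻) < hydrogen sulfate (HSO₄⁻) < molecular nitrogen (N₂)

Leaving-group ability tracks the stability of the departed species; conjugate-acid pKₐ is the usual yardstick (lower pKₐ → better LG).
molecular nitrogen (N₂): no meaningful conjugate acid; N₂ departs as an exceptionally stable neutral molecule
hydrogen sulfate (HSO₄⁻): pKₐ(H₂SO₄) ≈ -3 — conjugate base of a strong mineral acid
trifluoroacetate (CF₃COO⁻): pKₐ(CF₃COOH) ≈ 0.2 — strongly electron-withdrawing CF₃ stabilises the carboxylate
cyanate (NCO⁻): pKₐ(HOCN) ≈ 3.5
p-nitrophenoxide (p-O₂N–C₆H₄–O⁻): pKₐ(p-nitrophenol) ≈ 7.2 — nitro group delocalises the charge; the classic chromogenic LG
tert-butoxide ((CH₃)₃CO⁻): pKₐ(t-BuOH) ≈ 18 — bulky, strongly basic alkoxide
Listed from poorest to best leaving group as asked.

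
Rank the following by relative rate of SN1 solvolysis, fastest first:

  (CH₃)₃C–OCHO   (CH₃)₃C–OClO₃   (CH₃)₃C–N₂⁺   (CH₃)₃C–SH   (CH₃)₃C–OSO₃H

(CH₃)₃C–N₂⁺ > (CH₃)₃C–OClO₃ > (CH₃)₃C–OSO₃H > (CH₃)₃C–OCHO > (CH₃)₃C–SH

With the same alkyl group throughout, only the leaving group differentiates the rates.
Rank by basicity of the departing species: weakest base leaves most easily.
(CH₃)₃C–N₂⁺ loses N₂: no meaningful conjugate acid; N₂ departs as an exceptionally stable neutral molecule
(CH₃)₃C–OClO₃ loses ClO₄⁻: pKₐ(HClO₄) ≈ -10
(CH₃)₃C–OSO₃H loses HSO₄⁻: pKₐ(H₂SO₄) ≈ -3
(CH₃)₃C–OCHO loses HCOO⁻: pKₐ(HCOOH) ≈ 3.8
(CH₃)₃C–SH loses HS⁻: pKₐ(H₂S) ≈ 7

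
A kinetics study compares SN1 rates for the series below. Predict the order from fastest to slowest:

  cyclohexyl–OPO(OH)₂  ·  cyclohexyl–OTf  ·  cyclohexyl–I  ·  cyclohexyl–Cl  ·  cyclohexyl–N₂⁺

Identical carbon frameworks mean the comparison reduces to leaving-group quality.
The more stable X⁻ (or X) is on its own — i.e. the weaker a base it is — the better a leaving group it makes.
cyclohexyl–N₂⁺ loses N₂: no meaningful conjugate acid; N₂ departs as an exceptionally stable neutral molecule
cyclohexyl–OTf loses OTf⁻: pKₐ(CF₃SO₃H (triflic acid)) ≈ -14
cyclohexyl–I loses I⁻: pKₐ(HI) ≈ -10
cyclohexyl–Cl loses Cl⁻: pKₐ(HCl) ≈ -7
cyclohexyl–OPO(OH)₂ loses H₂PO₄⁻: pKₐ(H₃PO₄) ≈ 2.1

cyclohexyl–N₂⁺ > cyclohexyl–OTf > cyclohexyl–I > cyclohexyl–Cl > cyclohexyl–OPO(OH)₂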